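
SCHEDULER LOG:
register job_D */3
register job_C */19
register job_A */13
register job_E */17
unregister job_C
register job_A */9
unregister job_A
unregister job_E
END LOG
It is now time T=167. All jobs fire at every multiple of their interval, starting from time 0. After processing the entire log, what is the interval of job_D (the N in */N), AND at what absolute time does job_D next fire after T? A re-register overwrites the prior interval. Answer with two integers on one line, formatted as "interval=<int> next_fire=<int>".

Answer: interval=3 next_fire=168

Derivation:
Op 1: register job_D */3 -> active={job_D:*/3}
Op 2: register job_C */19 -> active={job_C:*/19, job_D:*/3}
Op 3: register job_A */13 -> active={job_A:*/13, job_C:*/19, job_D:*/3}
Op 4: register job_E */17 -> active={job_A:*/13, job_C:*/19, job_D:*/3, job_E:*/17}
Op 5: unregister job_C -> active={job_A:*/13, job_D:*/3, job_E:*/17}
Op 6: register job_A */9 -> active={job_A:*/9, job_D:*/3, job_E:*/17}
Op 7: unregister job_A -> active={job_D:*/3, job_E:*/17}
Op 8: unregister job_E -> active={job_D:*/3}
Final interval of job_D = 3
Next fire of job_D after T=167: (167//3+1)*3 = 168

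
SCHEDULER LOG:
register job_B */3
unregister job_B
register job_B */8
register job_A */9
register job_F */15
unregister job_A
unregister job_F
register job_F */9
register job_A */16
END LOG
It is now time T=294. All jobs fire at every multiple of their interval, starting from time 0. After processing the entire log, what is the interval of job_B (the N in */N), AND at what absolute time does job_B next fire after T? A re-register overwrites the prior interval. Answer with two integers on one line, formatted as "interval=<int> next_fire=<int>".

Answer: interval=8 next_fire=296

Derivation:
Op 1: register job_B */3 -> active={job_B:*/3}
Op 2: unregister job_B -> active={}
Op 3: register job_B */8 -> active={job_B:*/8}
Op 4: register job_A */9 -> active={job_A:*/9, job_B:*/8}
Op 5: register job_F */15 -> active={job_A:*/9, job_B:*/8, job_F:*/15}
Op 6: unregister job_A -> active={job_B:*/8, job_F:*/15}
Op 7: unregister job_F -> active={job_B:*/8}
Op 8: register job_F */9 -> active={job_B:*/8, job_F:*/9}
Op 9: register job_A */16 -> active={job_A:*/16, job_B:*/8, job_F:*/9}
Final interval of job_B = 8
Next fire of job_B after T=294: (294//8+1)*8 = 296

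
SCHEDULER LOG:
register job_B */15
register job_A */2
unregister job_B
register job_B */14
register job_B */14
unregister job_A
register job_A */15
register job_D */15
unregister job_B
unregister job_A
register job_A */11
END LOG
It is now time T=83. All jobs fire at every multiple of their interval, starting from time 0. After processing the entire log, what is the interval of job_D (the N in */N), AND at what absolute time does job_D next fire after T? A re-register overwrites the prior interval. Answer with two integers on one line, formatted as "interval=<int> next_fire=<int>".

Op 1: register job_B */15 -> active={job_B:*/15}
Op 2: register job_A */2 -> active={job_A:*/2, job_B:*/15}
Op 3: unregister job_B -> active={job_A:*/2}
Op 4: register job_B */14 -> active={job_A:*/2, job_B:*/14}
Op 5: register job_B */14 -> active={job_A:*/2, job_B:*/14}
Op 6: unregister job_A -> active={job_B:*/14}
Op 7: register job_A */15 -> active={job_A:*/15, job_B:*/14}
Op 8: register job_D */15 -> active={job_A:*/15, job_B:*/14, job_D:*/15}
Op 9: unregister job_B -> active={job_A:*/15, job_D:*/15}
Op 10: unregister job_A -> active={job_D:*/15}
Op 11: register job_A */11 -> active={job_A:*/11, job_D:*/15}
Final interval of job_D = 15
Next fire of job_D after T=83: (83//15+1)*15 = 90

Answer: interval=15 next_fire=90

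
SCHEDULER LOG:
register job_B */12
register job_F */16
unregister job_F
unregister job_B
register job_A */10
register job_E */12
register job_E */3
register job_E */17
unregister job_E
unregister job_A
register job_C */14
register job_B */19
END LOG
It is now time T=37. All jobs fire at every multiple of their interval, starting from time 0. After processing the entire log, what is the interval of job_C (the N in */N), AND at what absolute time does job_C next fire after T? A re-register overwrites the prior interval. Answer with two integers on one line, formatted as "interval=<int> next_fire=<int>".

Answer: interval=14 next_fire=42

Derivation:
Op 1: register job_B */12 -> active={job_B:*/12}
Op 2: register job_F */16 -> active={job_B:*/12, job_F:*/16}
Op 3: unregister job_F -> active={job_B:*/12}
Op 4: unregister job_B -> active={}
Op 5: register job_A */10 -> active={job_A:*/10}
Op 6: register job_E */12 -> active={job_A:*/10, job_E:*/12}
Op 7: register job_E */3 -> active={job_A:*/10, job_E:*/3}
Op 8: register job_E */17 -> active={job_A:*/10, job_E:*/17}
Op 9: unregister job_E -> active={job_A:*/10}
Op 10: unregister job_A -> active={}
Op 11: register job_C */14 -> active={job_C:*/14}
Op 12: register job_B */19 -> active={job_B:*/19, job_C:*/14}
Final interval of job_C = 14
Next fire of job_C after T=37: (37//14+1)*14 = 42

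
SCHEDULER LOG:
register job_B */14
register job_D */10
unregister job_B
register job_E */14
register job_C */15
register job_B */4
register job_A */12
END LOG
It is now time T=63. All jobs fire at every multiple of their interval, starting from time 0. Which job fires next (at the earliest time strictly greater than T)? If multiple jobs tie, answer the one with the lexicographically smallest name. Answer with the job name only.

Op 1: register job_B */14 -> active={job_B:*/14}
Op 2: register job_D */10 -> active={job_B:*/14, job_D:*/10}
Op 3: unregister job_B -> active={job_D:*/10}
Op 4: register job_E */14 -> active={job_D:*/10, job_E:*/14}
Op 5: register job_C */15 -> active={job_C:*/15, job_D:*/10, job_E:*/14}
Op 6: register job_B */4 -> active={job_B:*/4, job_C:*/15, job_D:*/10, job_E:*/14}
Op 7: register job_A */12 -> active={job_A:*/12, job_B:*/4, job_C:*/15, job_D:*/10, job_E:*/14}
  job_A: interval 12, next fire after T=63 is 72
  job_B: interval 4, next fire after T=63 is 64
  job_C: interval 15, next fire after T=63 is 75
  job_D: interval 10, next fire after T=63 is 70
  job_E: interval 14, next fire after T=63 is 70
Earliest = 64, winner (lex tiebreak) = job_B

Answer: job_B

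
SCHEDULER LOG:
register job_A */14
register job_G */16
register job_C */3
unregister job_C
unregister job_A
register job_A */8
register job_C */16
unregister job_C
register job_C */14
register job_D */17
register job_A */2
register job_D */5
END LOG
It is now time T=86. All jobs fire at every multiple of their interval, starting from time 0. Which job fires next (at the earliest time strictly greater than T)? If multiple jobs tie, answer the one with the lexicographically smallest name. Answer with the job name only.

Answer: job_A

Derivation:
Op 1: register job_A */14 -> active={job_A:*/14}
Op 2: register job_G */16 -> active={job_A:*/14, job_G:*/16}
Op 3: register job_C */3 -> active={job_A:*/14, job_C:*/3, job_G:*/16}
Op 4: unregister job_C -> active={job_A:*/14, job_G:*/16}
Op 5: unregister job_A -> active={job_G:*/16}
Op 6: register job_A */8 -> active={job_A:*/8, job_G:*/16}
Op 7: register job_C */16 -> active={job_A:*/8, job_C:*/16, job_G:*/16}
Op 8: unregister job_C -> active={job_A:*/8, job_G:*/16}
Op 9: register job_C */14 -> active={job_A:*/8, job_C:*/14, job_G:*/16}
Op 10: register job_D */17 -> active={job_A:*/8, job_C:*/14, job_D:*/17, job_G:*/16}
Op 11: register job_A */2 -> active={job_A:*/2, job_C:*/14, job_D:*/17, job_G:*/16}
Op 12: register job_D */5 -> active={job_A:*/2, job_C:*/14, job_D:*/5, job_G:*/16}
  job_A: interval 2, next fire after T=86 is 88
  job_C: interval 14, next fire after T=86 is 98
  job_D: interval 5, next fire after T=86 is 90
  job_G: interval 16, next fire after T=86 is 96
Earliest = 88, winner (lex tiebreak) = job_A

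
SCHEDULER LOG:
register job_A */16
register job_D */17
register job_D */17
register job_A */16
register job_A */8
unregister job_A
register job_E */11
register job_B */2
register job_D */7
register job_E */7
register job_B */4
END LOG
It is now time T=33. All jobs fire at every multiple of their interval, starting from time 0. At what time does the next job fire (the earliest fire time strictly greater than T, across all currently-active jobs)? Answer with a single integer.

Answer: 35

Derivation:
Op 1: register job_A */16 -> active={job_A:*/16}
Op 2: register job_D */17 -> active={job_A:*/16, job_D:*/17}
Op 3: register job_D */17 -> active={job_A:*/16, job_D:*/17}
Op 4: register job_A */16 -> active={job_A:*/16, job_D:*/17}
Op 5: register job_A */8 -> active={job_A:*/8, job_D:*/17}
Op 6: unregister job_A -> active={job_D:*/17}
Op 7: register job_E */11 -> active={job_D:*/17, job_E:*/11}
Op 8: register job_B */2 -> active={job_B:*/2, job_D:*/17, job_E:*/11}
Op 9: register job_D */7 -> active={job_B:*/2, job_D:*/7, job_E:*/11}
Op 10: register job_E */7 -> active={job_B:*/2, job_D:*/7, job_E:*/7}
Op 11: register job_B */4 -> active={job_B:*/4, job_D:*/7, job_E:*/7}
  job_B: interval 4, next fire after T=33 is 36
  job_D: interval 7, next fire after T=33 is 35
  job_E: interval 7, next fire after T=33 is 35
Earliest fire time = 35 (job job_D)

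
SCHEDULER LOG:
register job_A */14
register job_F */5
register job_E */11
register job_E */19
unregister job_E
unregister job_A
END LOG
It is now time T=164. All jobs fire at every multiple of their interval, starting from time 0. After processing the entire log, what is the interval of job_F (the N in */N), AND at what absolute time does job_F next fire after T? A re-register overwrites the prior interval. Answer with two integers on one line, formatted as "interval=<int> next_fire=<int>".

Op 1: register job_A */14 -> active={job_A:*/14}
Op 2: register job_F */5 -> active={job_A:*/14, job_F:*/5}
Op 3: register job_E */11 -> active={job_A:*/14, job_E:*/11, job_F:*/5}
Op 4: register job_E */19 -> active={job_A:*/14, job_E:*/19, job_F:*/5}
Op 5: unregister job_E -> active={job_A:*/14, job_F:*/5}
Op 6: unregister job_A -> active={job_F:*/5}
Final interval of job_F = 5
Next fire of job_F after T=164: (164//5+1)*5 = 165

Answer: interval=5 next_fire=165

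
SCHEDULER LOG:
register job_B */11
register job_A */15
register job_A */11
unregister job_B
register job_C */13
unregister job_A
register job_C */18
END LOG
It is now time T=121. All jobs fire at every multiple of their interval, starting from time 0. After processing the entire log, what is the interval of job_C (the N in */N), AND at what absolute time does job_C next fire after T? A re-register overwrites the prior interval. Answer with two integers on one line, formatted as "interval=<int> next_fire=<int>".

Op 1: register job_B */11 -> active={job_B:*/11}
Op 2: register job_A */15 -> active={job_A:*/15, job_B:*/11}
Op 3: register job_A */11 -> active={job_A:*/11, job_B:*/11}
Op 4: unregister job_B -> active={job_A:*/11}
Op 5: register job_C */13 -> active={job_A:*/11, job_C:*/13}
Op 6: unregister job_A -> active={job_C:*/13}
Op 7: register job_C */18 -> active={job_C:*/18}
Final interval of job_C = 18
Next fire of job_C after T=121: (121//18+1)*18 = 126

Answer: interval=18 next_fire=126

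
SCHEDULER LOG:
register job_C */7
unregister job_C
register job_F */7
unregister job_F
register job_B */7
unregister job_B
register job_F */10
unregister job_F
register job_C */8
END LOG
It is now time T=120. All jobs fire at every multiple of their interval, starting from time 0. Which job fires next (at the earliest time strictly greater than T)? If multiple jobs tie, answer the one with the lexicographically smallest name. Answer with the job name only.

Op 1: register job_C */7 -> active={job_C:*/7}
Op 2: unregister job_C -> active={}
Op 3: register job_F */7 -> active={job_F:*/7}
Op 4: unregister job_F -> active={}
Op 5: register job_B */7 -> active={job_B:*/7}
Op 6: unregister job_B -> active={}
Op 7: register job_F */10 -> active={job_F:*/10}
Op 8: unregister job_F -> active={}
Op 9: register job_C */8 -> active={job_C:*/8}
  job_C: interval 8, next fire after T=120 is 128
Earliest = 128, winner (lex tiebreak) = job_C

Answer: job_C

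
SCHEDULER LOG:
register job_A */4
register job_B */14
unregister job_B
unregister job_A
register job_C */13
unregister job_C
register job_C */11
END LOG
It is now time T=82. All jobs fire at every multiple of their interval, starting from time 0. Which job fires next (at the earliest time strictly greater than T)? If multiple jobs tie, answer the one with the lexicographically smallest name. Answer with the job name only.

Op 1: register job_A */4 -> active={job_A:*/4}
Op 2: register job_B */14 -> active={job_A:*/4, job_B:*/14}
Op 3: unregister job_B -> active={job_A:*/4}
Op 4: unregister job_A -> active={}
Op 5: register job_C */13 -> active={job_C:*/13}
Op 6: unregister job_C -> active={}
Op 7: register job_C */11 -> active={job_C:*/11}
  job_C: interval 11, next fire after T=82 is 88
Earliest = 88, winner (lex tiebreak) = job_C

Answer: job_C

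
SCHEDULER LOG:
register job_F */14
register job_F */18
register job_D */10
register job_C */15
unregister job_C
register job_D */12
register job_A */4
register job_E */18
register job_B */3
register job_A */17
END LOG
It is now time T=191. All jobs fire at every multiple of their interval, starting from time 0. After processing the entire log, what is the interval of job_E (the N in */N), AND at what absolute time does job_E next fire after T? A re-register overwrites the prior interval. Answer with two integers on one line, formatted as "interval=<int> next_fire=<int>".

Answer: interval=18 next_fire=198

Derivation:
Op 1: register job_F */14 -> active={job_F:*/14}
Op 2: register job_F */18 -> active={job_F:*/18}
Op 3: register job_D */10 -> active={job_D:*/10, job_F:*/18}
Op 4: register job_C */15 -> active={job_C:*/15, job_D:*/10, job_F:*/18}
Op 5: unregister job_C -> active={job_D:*/10, job_F:*/18}
Op 6: register job_D */12 -> active={job_D:*/12, job_F:*/18}
Op 7: register job_A */4 -> active={job_A:*/4, job_D:*/12, job_F:*/18}
Op 8: register job_E */18 -> active={job_A:*/4, job_D:*/12, job_E:*/18, job_F:*/18}
Op 9: register job_B */3 -> active={job_A:*/4, job_B:*/3, job_D:*/12, job_E:*/18, job_F:*/18}
Op 10: register job_A */17 -> active={job_A:*/17, job_B:*/3, job_D:*/12, job_E:*/18, job_F:*/18}
Final interval of job_E = 18
Next fire of job_E after T=191: (191//18+1)*18 = 198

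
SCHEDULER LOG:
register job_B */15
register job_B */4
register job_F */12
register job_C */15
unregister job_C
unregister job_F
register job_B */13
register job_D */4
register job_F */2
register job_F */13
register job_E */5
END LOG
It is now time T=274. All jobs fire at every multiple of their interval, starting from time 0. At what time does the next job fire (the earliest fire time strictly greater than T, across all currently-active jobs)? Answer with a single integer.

Answer: 275

Derivation:
Op 1: register job_B */15 -> active={job_B:*/15}
Op 2: register job_B */4 -> active={job_B:*/4}
Op 3: register job_F */12 -> active={job_B:*/4, job_F:*/12}
Op 4: register job_C */15 -> active={job_B:*/4, job_C:*/15, job_F:*/12}
Op 5: unregister job_C -> active={job_B:*/4, job_F:*/12}
Op 6: unregister job_F -> active={job_B:*/4}
Op 7: register job_B */13 -> active={job_B:*/13}
Op 8: register job_D */4 -> active={job_B:*/13, job_D:*/4}
Op 9: register job_F */2 -> active={job_B:*/13, job_D:*/4, job_F:*/2}
Op 10: register job_F */13 -> active={job_B:*/13, job_D:*/4, job_F:*/13}
Op 11: register job_E */5 -> active={job_B:*/13, job_D:*/4, job_E:*/5, job_F:*/13}
  job_B: interval 13, next fire after T=274 is 286
  job_D: interval 4, next fire after T=274 is 276
  job_E: interval 5, next fire after T=274 is 275
  job_F: interval 13, next fire after T=274 is 286
Earliest fire time = 275 (job job_E)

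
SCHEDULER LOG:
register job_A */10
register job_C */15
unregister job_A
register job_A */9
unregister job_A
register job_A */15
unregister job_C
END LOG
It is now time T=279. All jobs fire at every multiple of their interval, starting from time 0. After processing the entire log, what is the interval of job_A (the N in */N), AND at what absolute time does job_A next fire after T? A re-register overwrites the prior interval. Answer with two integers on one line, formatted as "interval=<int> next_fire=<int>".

Op 1: register job_A */10 -> active={job_A:*/10}
Op 2: register job_C */15 -> active={job_A:*/10, job_C:*/15}
Op 3: unregister job_A -> active={job_C:*/15}
Op 4: register job_A */9 -> active={job_A:*/9, job_C:*/15}
Op 5: unregister job_A -> active={job_C:*/15}
Op 6: register job_A */15 -> active={job_A:*/15, job_C:*/15}
Op 7: unregister job_C -> active={job_A:*/15}
Final interval of job_A = 15
Next fire of job_A after T=279: (279//15+1)*15 = 285

Answer: interval=15 next_fire=285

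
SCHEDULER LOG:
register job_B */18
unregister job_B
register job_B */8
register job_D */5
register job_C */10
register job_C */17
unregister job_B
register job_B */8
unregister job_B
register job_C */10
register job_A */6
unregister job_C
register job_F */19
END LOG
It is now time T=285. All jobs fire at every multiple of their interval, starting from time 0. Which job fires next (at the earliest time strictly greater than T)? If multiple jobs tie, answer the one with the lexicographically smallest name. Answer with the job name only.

Op 1: register job_B */18 -> active={job_B:*/18}
Op 2: unregister job_B -> active={}
Op 3: register job_B */8 -> active={job_B:*/8}
Op 4: register job_D */5 -> active={job_B:*/8, job_D:*/5}
Op 5: register job_C */10 -> active={job_B:*/8, job_C:*/10, job_D:*/5}
Op 6: register job_C */17 -> active={job_B:*/8, job_C:*/17, job_D:*/5}
Op 7: unregister job_B -> active={job_C:*/17, job_D:*/5}
Op 8: register job_B */8 -> active={job_B:*/8, job_C:*/17, job_D:*/5}
Op 9: unregister job_B -> active={job_C:*/17, job_D:*/5}
Op 10: register job_C */10 -> active={job_C:*/10, job_D:*/5}
Op 11: register job_A */6 -> active={job_A:*/6, job_C:*/10, job_D:*/5}
Op 12: unregister job_C -> active={job_A:*/6, job_D:*/5}
Op 13: register job_F */19 -> active={job_A:*/6, job_D:*/5, job_F:*/19}
  job_A: interval 6, next fire after T=285 is 288
  job_D: interval 5, next fire after T=285 is 290
  job_F: interval 19, next fire after T=285 is 304
Earliest = 288, winner (lex tiebreak) = job_A

Answer: job_A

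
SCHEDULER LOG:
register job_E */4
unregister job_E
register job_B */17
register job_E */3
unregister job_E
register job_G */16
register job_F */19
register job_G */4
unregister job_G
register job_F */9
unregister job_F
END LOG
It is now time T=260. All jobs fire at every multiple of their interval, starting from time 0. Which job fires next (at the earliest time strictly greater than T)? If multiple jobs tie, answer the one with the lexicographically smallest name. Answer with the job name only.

Op 1: register job_E */4 -> active={job_E:*/4}
Op 2: unregister job_E -> active={}
Op 3: register job_B */17 -> active={job_B:*/17}
Op 4: register job_E */3 -> active={job_B:*/17, job_E:*/3}
Op 5: unregister job_E -> active={job_B:*/17}
Op 6: register job_G */16 -> active={job_B:*/17, job_G:*/16}
Op 7: register job_F */19 -> active={job_B:*/17, job_F:*/19, job_G:*/16}
Op 8: register job_G */4 -> active={job_B:*/17, job_F:*/19, job_G:*/4}
Op 9: unregister job_G -> active={job_B:*/17, job_F:*/19}
Op 10: register job_F */9 -> active={job_B:*/17, job_F:*/9}
Op 11: unregister job_F -> active={job_B:*/17}
  job_B: interval 17, next fire after T=260 is 272
Earliest = 272, winner (lex tiebreak) = job_B

Answer: job_B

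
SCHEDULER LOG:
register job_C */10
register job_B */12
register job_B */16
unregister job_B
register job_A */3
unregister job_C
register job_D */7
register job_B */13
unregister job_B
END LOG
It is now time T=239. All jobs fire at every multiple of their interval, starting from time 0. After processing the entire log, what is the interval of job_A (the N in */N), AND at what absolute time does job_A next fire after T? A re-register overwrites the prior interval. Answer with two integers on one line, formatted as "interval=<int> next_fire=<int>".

Answer: interval=3 next_fire=240

Derivation:
Op 1: register job_C */10 -> active={job_C:*/10}
Op 2: register job_B */12 -> active={job_B:*/12, job_C:*/10}
Op 3: register job_B */16 -> active={job_B:*/16, job_C:*/10}
Op 4: unregister job_B -> active={job_C:*/10}
Op 5: register job_A */3 -> active={job_A:*/3, job_C:*/10}
Op 6: unregister job_C -> active={job_A:*/3}
Op 7: register job_D */7 -> active={job_A:*/3, job_D:*/7}
Op 8: register job_B */13 -> active={job_A:*/3, job_B:*/13, job_D:*/7}
Op 9: unregister job_B -> active={job_A:*/3, job_D:*/7}
Final interval of job_A = 3
Next fire of job_A after T=239: (239//3+1)*3 = 240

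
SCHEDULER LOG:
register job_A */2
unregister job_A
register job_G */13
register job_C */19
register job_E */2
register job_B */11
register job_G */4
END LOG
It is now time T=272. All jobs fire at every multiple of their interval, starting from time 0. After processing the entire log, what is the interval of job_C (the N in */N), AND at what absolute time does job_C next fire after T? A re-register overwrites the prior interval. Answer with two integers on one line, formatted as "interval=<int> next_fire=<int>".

Answer: interval=19 next_fire=285

Derivation:
Op 1: register job_A */2 -> active={job_A:*/2}
Op 2: unregister job_A -> active={}
Op 3: register job_G */13 -> active={job_G:*/13}
Op 4: register job_C */19 -> active={job_C:*/19, job_G:*/13}
Op 5: register job_E */2 -> active={job_C:*/19, job_E:*/2, job_G:*/13}
Op 6: register job_B */11 -> active={job_B:*/11, job_C:*/19, job_E:*/2, job_G:*/13}
Op 7: register job_G */4 -> active={job_B:*/11, job_C:*/19, job_E:*/2, job_G:*/4}
Final interval of job_C = 19
Next fire of job_C after T=272: (272//19+1)*19 = 285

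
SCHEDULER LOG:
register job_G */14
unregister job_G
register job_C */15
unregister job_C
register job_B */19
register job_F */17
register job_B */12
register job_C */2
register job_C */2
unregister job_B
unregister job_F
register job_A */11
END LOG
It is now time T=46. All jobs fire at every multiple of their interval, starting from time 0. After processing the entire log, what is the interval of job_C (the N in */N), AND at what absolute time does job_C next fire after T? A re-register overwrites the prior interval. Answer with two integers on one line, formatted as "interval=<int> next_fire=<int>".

Op 1: register job_G */14 -> active={job_G:*/14}
Op 2: unregister job_G -> active={}
Op 3: register job_C */15 -> active={job_C:*/15}
Op 4: unregister job_C -> active={}
Op 5: register job_B */19 -> active={job_B:*/19}
Op 6: register job_F */17 -> active={job_B:*/19, job_F:*/17}
Op 7: register job_B */12 -> active={job_B:*/12, job_F:*/17}
Op 8: register job_C */2 -> active={job_B:*/12, job_C:*/2, job_F:*/17}
Op 9: register job_C */2 -> active={job_B:*/12, job_C:*/2, job_F:*/17}
Op 10: unregister job_B -> active={job_C:*/2, job_F:*/17}
Op 11: unregister job_F -> active={job_C:*/2}
Op 12: register job_A */11 -> active={job_A:*/11, job_C:*/2}
Final interval of job_C = 2
Next fire of job_C after T=46: (46//2+1)*2 = 48

Answer: interval=2 next_fire=48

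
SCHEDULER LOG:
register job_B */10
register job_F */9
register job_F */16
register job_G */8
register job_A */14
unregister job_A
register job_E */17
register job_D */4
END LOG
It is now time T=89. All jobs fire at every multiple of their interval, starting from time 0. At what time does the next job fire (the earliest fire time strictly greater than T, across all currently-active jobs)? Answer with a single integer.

Answer: 90

Derivation:
Op 1: register job_B */10 -> active={job_B:*/10}
Op 2: register job_F */9 -> active={job_B:*/10, job_F:*/9}
Op 3: register job_F */16 -> active={job_B:*/10, job_F:*/16}
Op 4: register job_G */8 -> active={job_B:*/10, job_F:*/16, job_G:*/8}
Op 5: register job_A */14 -> active={job_A:*/14, job_B:*/10, job_F:*/16, job_G:*/8}
Op 6: unregister job_A -> active={job_B:*/10, job_F:*/16, job_G:*/8}
Op 7: register job_E */17 -> active={job_B:*/10, job_E:*/17, job_F:*/16, job_G:*/8}
Op 8: register job_D */4 -> active={job_B:*/10, job_D:*/4, job_E:*/17, job_F:*/16, job_G:*/8}
  job_B: interval 10, next fire after T=89 is 90
  job_D: interval 4, next fire after T=89 is 92
  job_E: interval 17, next fire after T=89 is 102
  job_F: interval 16, next fire after T=89 is 96
  job_G: interval 8, next fire after T=89 is 96
Earliest fire time = 90 (job job_B)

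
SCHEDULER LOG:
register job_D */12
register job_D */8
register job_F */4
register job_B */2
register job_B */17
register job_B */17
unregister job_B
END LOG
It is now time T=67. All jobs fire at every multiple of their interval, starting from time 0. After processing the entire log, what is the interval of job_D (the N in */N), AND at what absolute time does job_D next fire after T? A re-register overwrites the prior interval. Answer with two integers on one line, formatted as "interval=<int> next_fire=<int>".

Op 1: register job_D */12 -> active={job_D:*/12}
Op 2: register job_D */8 -> active={job_D:*/8}
Op 3: register job_F */4 -> active={job_D:*/8, job_F:*/4}
Op 4: register job_B */2 -> active={job_B:*/2, job_D:*/8, job_F:*/4}
Op 5: register job_B */17 -> active={job_B:*/17, job_D:*/8, job_F:*/4}
Op 6: register job_B */17 -> active={job_B:*/17, job_D:*/8, job_F:*/4}
Op 7: unregister job_B -> active={job_D:*/8, job_F:*/4}
Final interval of job_D = 8
Next fire of job_D after T=67: (67//8+1)*8 = 72

Answer: interval=8 next_fire=72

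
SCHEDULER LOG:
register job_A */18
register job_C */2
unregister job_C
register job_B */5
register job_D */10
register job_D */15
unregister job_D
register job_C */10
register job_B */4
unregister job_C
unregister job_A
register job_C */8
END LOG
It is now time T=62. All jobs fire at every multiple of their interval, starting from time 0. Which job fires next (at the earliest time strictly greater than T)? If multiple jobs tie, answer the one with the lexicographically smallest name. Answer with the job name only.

Answer: job_B

Derivation:
Op 1: register job_A */18 -> active={job_A:*/18}
Op 2: register job_C */2 -> active={job_A:*/18, job_C:*/2}
Op 3: unregister job_C -> active={job_A:*/18}
Op 4: register job_B */5 -> active={job_A:*/18, job_B:*/5}
Op 5: register job_D */10 -> active={job_A:*/18, job_B:*/5, job_D:*/10}
Op 6: register job_D */15 -> active={job_A:*/18, job_B:*/5, job_D:*/15}
Op 7: unregister job_D -> active={job_A:*/18, job_B:*/5}
Op 8: register job_C */10 -> active={job_A:*/18, job_B:*/5, job_C:*/10}
Op 9: register job_B */4 -> active={job_A:*/18, job_B:*/4, job_C:*/10}
Op 10: unregister job_C -> active={job_A:*/18, job_B:*/4}
Op 11: unregister job_A -> active={job_B:*/4}
Op 12: register job_C */8 -> active={job_B:*/4, job_C:*/8}
  job_B: interval 4, next fire after T=62 is 64
  job_C: interval 8, next fire after T=62 is 64
Earliest = 64, winner (lex tiebreak) = job_B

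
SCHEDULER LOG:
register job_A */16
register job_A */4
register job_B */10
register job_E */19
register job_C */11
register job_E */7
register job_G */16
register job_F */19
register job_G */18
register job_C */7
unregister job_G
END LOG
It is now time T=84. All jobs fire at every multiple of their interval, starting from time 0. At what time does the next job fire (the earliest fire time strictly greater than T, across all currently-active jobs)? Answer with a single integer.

Answer: 88

Derivation:
Op 1: register job_A */16 -> active={job_A:*/16}
Op 2: register job_A */4 -> active={job_A:*/4}
Op 3: register job_B */10 -> active={job_A:*/4, job_B:*/10}
Op 4: register job_E */19 -> active={job_A:*/4, job_B:*/10, job_E:*/19}
Op 5: register job_C */11 -> active={job_A:*/4, job_B:*/10, job_C:*/11, job_E:*/19}
Op 6: register job_E */7 -> active={job_A:*/4, job_B:*/10, job_C:*/11, job_E:*/7}
Op 7: register job_G */16 -> active={job_A:*/4, job_B:*/10, job_C:*/11, job_E:*/7, job_G:*/16}
Op 8: register job_F */19 -> active={job_A:*/4, job_B:*/10, job_C:*/11, job_E:*/7, job_F:*/19, job_G:*/16}
Op 9: register job_G */18 -> active={job_A:*/4, job_B:*/10, job_C:*/11, job_E:*/7, job_F:*/19, job_G:*/18}
Op 10: register job_C */7 -> active={job_A:*/4, job_B:*/10, job_C:*/7, job_E:*/7, job_F:*/19, job_G:*/18}
Op 11: unregister job_G -> active={job_A:*/4, job_B:*/10, job_C:*/7, job_E:*/7, job_F:*/19}
  job_A: interval 4, next fire after T=84 is 88
  job_B: interval 10, next fire after T=84 is 90
  job_C: interval 7, next fire after T=84 is 91
  job_E: interval 7, next fire after T=84 is 91
  job_F: interval 19, next fire after T=84 is 95
Earliest fire time = 88 (job job_A)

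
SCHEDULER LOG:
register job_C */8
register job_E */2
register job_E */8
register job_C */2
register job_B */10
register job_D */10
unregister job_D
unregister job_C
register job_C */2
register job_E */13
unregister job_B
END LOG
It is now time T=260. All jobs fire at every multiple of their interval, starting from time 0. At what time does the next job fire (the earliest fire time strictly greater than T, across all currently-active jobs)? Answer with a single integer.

Op 1: register job_C */8 -> active={job_C:*/8}
Op 2: register job_E */2 -> active={job_C:*/8, job_E:*/2}
Op 3: register job_E */8 -> active={job_C:*/8, job_E:*/8}
Op 4: register job_C */2 -> active={job_C:*/2, job_E:*/8}
Op 5: register job_B */10 -> active={job_B:*/10, job_C:*/2, job_E:*/8}
Op 6: register job_D */10 -> active={job_B:*/10, job_C:*/2, job_D:*/10, job_E:*/8}
Op 7: unregister job_D -> active={job_B:*/10, job_C:*/2, job_E:*/8}
Op 8: unregister job_C -> active={job_B:*/10, job_E:*/8}
Op 9: register job_C */2 -> active={job_B:*/10, job_C:*/2, job_E:*/8}
Op 10: register job_E */13 -> active={job_B:*/10, job_C:*/2, job_E:*/13}
Op 11: unregister job_B -> active={job_C:*/2, job_E:*/13}
  job_C: interval 2, next fire after T=260 is 262
  job_E: interval 13, next fire after T=260 is 273
Earliest fire time = 262 (job job_C)

Answer: 262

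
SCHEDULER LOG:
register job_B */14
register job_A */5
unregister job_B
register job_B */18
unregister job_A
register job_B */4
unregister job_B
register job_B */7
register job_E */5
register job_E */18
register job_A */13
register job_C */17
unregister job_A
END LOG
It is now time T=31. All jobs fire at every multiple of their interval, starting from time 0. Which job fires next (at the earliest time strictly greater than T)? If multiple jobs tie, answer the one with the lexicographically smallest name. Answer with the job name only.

Op 1: register job_B */14 -> active={job_B:*/14}
Op 2: register job_A */5 -> active={job_A:*/5, job_B:*/14}
Op 3: unregister job_B -> active={job_A:*/5}
Op 4: register job_B */18 -> active={job_A:*/5, job_B:*/18}
Op 5: unregister job_A -> active={job_B:*/18}
Op 6: register job_B */4 -> active={job_B:*/4}
Op 7: unregister job_B -> active={}
Op 8: register job_B */7 -> active={job_B:*/7}
Op 9: register job_E */5 -> active={job_B:*/7, job_E:*/5}
Op 10: register job_E */18 -> active={job_B:*/7, job_E:*/18}
Op 11: register job_A */13 -> active={job_A:*/13, job_B:*/7, job_E:*/18}
Op 12: register job_C */17 -> active={job_A:*/13, job_B:*/7, job_C:*/17, job_E:*/18}
Op 13: unregister job_A -> active={job_B:*/7, job_C:*/17, job_E:*/18}
  job_B: interval 7, next fire after T=31 is 35
  job_C: interval 17, next fire after T=31 is 34
  job_E: interval 18, next fire after T=31 is 36
Earliest = 34, winner (lex tiebreak) = job_C

Answer: job_C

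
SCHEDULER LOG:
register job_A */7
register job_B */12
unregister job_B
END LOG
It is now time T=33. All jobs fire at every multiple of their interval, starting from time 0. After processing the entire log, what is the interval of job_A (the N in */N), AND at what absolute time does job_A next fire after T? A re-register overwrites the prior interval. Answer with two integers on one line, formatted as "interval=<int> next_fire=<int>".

Op 1: register job_A */7 -> active={job_A:*/7}
Op 2: register job_B */12 -> active={job_A:*/7, job_B:*/12}
Op 3: unregister job_B -> active={job_A:*/7}
Final interval of job_A = 7
Next fire of job_A after T=33: (33//7+1)*7 = 35

Answer: interval=7 next_fire=35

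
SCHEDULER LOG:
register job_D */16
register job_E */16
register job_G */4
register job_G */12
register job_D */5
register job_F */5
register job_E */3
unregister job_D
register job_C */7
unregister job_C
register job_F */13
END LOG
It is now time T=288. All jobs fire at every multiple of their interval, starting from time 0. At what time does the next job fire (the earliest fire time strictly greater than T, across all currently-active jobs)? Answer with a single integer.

Op 1: register job_D */16 -> active={job_D:*/16}
Op 2: register job_E */16 -> active={job_D:*/16, job_E:*/16}
Op 3: register job_G */4 -> active={job_D:*/16, job_E:*/16, job_G:*/4}
Op 4: register job_G */12 -> active={job_D:*/16, job_E:*/16, job_G:*/12}
Op 5: register job_D */5 -> active={job_D:*/5, job_E:*/16, job_G:*/12}
Op 6: register job_F */5 -> active={job_D:*/5, job_E:*/16, job_F:*/5, job_G:*/12}
Op 7: register job_E */3 -> active={job_D:*/5, job_E:*/3, job_F:*/5, job_G:*/12}
Op 8: unregister job_D -> active={job_E:*/3, job_F:*/5, job_G:*/12}
Op 9: register job_C */7 -> active={job_C:*/7, job_E:*/3, job_F:*/5, job_G:*/12}
Op 10: unregister job_C -> active={job_E:*/3, job_F:*/5, job_G:*/12}
Op 11: register job_F */13 -> active={job_E:*/3, job_F:*/13, job_G:*/12}
  job_E: interval 3, next fire after T=288 is 291
  job_F: interval 13, next fire after T=288 is 299
  job_G: interval 12, next fire after T=288 is 300
Earliest fire time = 291 (job job_E)

Answer: 291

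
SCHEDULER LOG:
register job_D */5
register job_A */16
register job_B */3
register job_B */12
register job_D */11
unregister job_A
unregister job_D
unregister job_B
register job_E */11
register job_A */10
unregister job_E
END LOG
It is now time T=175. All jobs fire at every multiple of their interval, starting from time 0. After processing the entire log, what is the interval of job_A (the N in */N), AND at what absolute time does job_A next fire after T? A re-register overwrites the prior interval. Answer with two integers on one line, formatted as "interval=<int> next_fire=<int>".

Answer: interval=10 next_fire=180

Derivation:
Op 1: register job_D */5 -> active={job_D:*/5}
Op 2: register job_A */16 -> active={job_A:*/16, job_D:*/5}
Op 3: register job_B */3 -> active={job_A:*/16, job_B:*/3, job_D:*/5}
Op 4: register job_B */12 -> active={job_A:*/16, job_B:*/12, job_D:*/5}
Op 5: register job_D */11 -> active={job_A:*/16, job_B:*/12, job_D:*/11}
Op 6: unregister job_A -> active={job_B:*/12, job_D:*/11}
Op 7: unregister job_D -> active={job_B:*/12}
Op 8: unregister job_B -> active={}
Op 9: register job_E */11 -> active={job_E:*/11}
Op 10: register job_A */10 -> active={job_A:*/10, job_E:*/11}
Op 11: unregister job_E -> active={job_A:*/10}
Final interval of job_A = 10
Next fire of job_A after T=175: (175//10+1)*10 = 180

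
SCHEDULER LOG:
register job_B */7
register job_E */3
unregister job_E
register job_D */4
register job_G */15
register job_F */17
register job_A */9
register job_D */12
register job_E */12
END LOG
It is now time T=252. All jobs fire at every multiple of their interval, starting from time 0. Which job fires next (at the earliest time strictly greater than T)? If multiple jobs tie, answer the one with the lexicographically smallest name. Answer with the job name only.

Op 1: register job_B */7 -> active={job_B:*/7}
Op 2: register job_E */3 -> active={job_B:*/7, job_E:*/3}
Op 3: unregister job_E -> active={job_B:*/7}
Op 4: register job_D */4 -> active={job_B:*/7, job_D:*/4}
Op 5: register job_G */15 -> active={job_B:*/7, job_D:*/4, job_G:*/15}
Op 6: register job_F */17 -> active={job_B:*/7, job_D:*/4, job_F:*/17, job_G:*/15}
Op 7: register job_A */9 -> active={job_A:*/9, job_B:*/7, job_D:*/4, job_F:*/17, job_G:*/15}
Op 8: register job_D */12 -> active={job_A:*/9, job_B:*/7, job_D:*/12, job_F:*/17, job_G:*/15}
Op 9: register job_E */12 -> active={job_A:*/9, job_B:*/7, job_D:*/12, job_E:*/12, job_F:*/17, job_G:*/15}
  job_A: interval 9, next fire after T=252 is 261
  job_B: interval 7, next fire after T=252 is 259
  job_D: interval 12, next fire after T=252 is 264
  job_E: interval 12, next fire after T=252 is 264
  job_F: interval 17, next fire after T=252 is 255
  job_G: interval 15, next fire after T=252 is 255
Earliest = 255, winner (lex tiebreak) = job_F

Answer: job_F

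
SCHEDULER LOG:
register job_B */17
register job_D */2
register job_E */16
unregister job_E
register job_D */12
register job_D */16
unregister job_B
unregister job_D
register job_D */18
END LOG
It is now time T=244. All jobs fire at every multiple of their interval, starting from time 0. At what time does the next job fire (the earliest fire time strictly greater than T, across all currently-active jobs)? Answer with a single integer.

Op 1: register job_B */17 -> active={job_B:*/17}
Op 2: register job_D */2 -> active={job_B:*/17, job_D:*/2}
Op 3: register job_E */16 -> active={job_B:*/17, job_D:*/2, job_E:*/16}
Op 4: unregister job_E -> active={job_B:*/17, job_D:*/2}
Op 5: register job_D */12 -> active={job_B:*/17, job_D:*/12}
Op 6: register job_D */16 -> active={job_B:*/17, job_D:*/16}
Op 7: unregister job_B -> active={job_D:*/16}
Op 8: unregister job_D -> active={}
Op 9: register job_D */18 -> active={job_D:*/18}
  job_D: interval 18, next fire after T=244 is 252
Earliest fire time = 252 (job job_D)

Answer: 252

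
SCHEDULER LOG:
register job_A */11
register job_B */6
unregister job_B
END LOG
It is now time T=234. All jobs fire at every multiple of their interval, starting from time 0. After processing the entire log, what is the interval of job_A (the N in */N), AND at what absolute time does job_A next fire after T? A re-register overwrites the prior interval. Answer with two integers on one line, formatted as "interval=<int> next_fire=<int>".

Op 1: register job_A */11 -> active={job_A:*/11}
Op 2: register job_B */6 -> active={job_A:*/11, job_B:*/6}
Op 3: unregister job_B -> active={job_A:*/11}
Final interval of job_A = 11
Next fire of job_A after T=234: (234//11+1)*11 = 242

Answer: interval=11 next_fire=242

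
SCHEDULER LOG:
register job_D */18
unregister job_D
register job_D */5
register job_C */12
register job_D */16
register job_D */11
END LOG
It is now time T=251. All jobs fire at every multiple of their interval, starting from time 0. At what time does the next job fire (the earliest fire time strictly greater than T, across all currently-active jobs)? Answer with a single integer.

Answer: 252

Derivation:
Op 1: register job_D */18 -> active={job_D:*/18}
Op 2: unregister job_D -> active={}
Op 3: register job_D */5 -> active={job_D:*/5}
Op 4: register job_C */12 -> active={job_C:*/12, job_D:*/5}
Op 5: register job_D */16 -> active={job_C:*/12, job_D:*/16}
Op 6: register job_D */11 -> active={job_C:*/12, job_D:*/11}
  job_C: interval 12, next fire after T=251 is 252
  job_D: interval 11, next fire after T=251 is 253
Earliest fire time = 252 (job job_C)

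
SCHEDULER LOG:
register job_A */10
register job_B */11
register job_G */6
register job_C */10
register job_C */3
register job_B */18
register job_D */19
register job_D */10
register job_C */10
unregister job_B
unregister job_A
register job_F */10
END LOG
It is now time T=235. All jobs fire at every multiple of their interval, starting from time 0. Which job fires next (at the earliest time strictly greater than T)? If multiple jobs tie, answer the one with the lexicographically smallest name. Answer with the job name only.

Answer: job_C

Derivation:
Op 1: register job_A */10 -> active={job_A:*/10}
Op 2: register job_B */11 -> active={job_A:*/10, job_B:*/11}
Op 3: register job_G */6 -> active={job_A:*/10, job_B:*/11, job_G:*/6}
Op 4: register job_C */10 -> active={job_A:*/10, job_B:*/11, job_C:*/10, job_G:*/6}
Op 5: register job_C */3 -> active={job_A:*/10, job_B:*/11, job_C:*/3, job_G:*/6}
Op 6: register job_B */18 -> active={job_A:*/10, job_B:*/18, job_C:*/3, job_G:*/6}
Op 7: register job_D */19 -> active={job_A:*/10, job_B:*/18, job_C:*/3, job_D:*/19, job_G:*/6}
Op 8: register job_D */10 -> active={job_A:*/10, job_B:*/18, job_C:*/3, job_D:*/10, job_G:*/6}
Op 9: register job_C */10 -> active={job_A:*/10, job_B:*/18, job_C:*/10, job_D:*/10, job_G:*/6}
Op 10: unregister job_B -> active={job_A:*/10, job_C:*/10, job_D:*/10, job_G:*/6}
Op 11: unregister job_A -> active={job_C:*/10, job_D:*/10, job_G:*/6}
Op 12: register job_F */10 -> active={job_C:*/10, job_D:*/10, job_F:*/10, job_G:*/6}
  job_C: interval 10, next fire after T=235 is 240
  job_D: interval 10, next fire after T=235 is 240
  job_F: interval 10, next fire after T=235 is 240
  job_G: interval 6, next fire after T=235 is 240
Earliest = 240, winner (lex tiebreak) = job_C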